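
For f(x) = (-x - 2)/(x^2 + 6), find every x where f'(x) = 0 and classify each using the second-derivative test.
f'(x) = (-x^2 + 2*x*(x + 2) - 6)/(x^2 + 6)^2

Solve f'(x) = 0:
  f'(x) = (x^2 + 4*x - 6)/(x^2 + 6)^2; the denominator is positive wherever f is defined, so f'(x) = 0 ⇔ x^2 + 4*x - 6 = 0.
  x^2 + 4*x - 6 = 0 has no rational roots; quadratic formula: x = (-4 ± √40)/2.
  ⇒ x = -sqrt(10) - 2 ≈ -5.1623, -2 + sqrt(10) ≈ 1.1623

f''(x) = 2*(-4*x^2*(x + 2) + (3*x + 2)*(x^2 + 6))/(x^2 + 6)^3
Second-derivative test at each critical point:
  f''(-5.1623) = -0.0059 < 0 → local maximum
  f''(1.1623) = 0.1170 > 0 → local minimum

Critical points: x = -sqrt(10) - 2 ≈ -5.1623 (local maximum); x = -2 + sqrt(10) ≈ 1.1623 (local minimum)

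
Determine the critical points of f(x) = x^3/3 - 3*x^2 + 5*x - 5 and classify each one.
f'(x) = x^2 - 6*x + 5

Solve f'(x) = 0:
  Factor: x^2 - 6*x + 5 = (x - 5)*(x - 1) = 0.
  ⇒ x = 1, 5

f''(x) = 2*x - 6
Second-derivative test at each critical point:
  f''(1) = -4 < 0 → local maximum
  f''(5) = 4 > 0 → local minimum

Critical points: x = 1 (local maximum); x = 5 (local minimum)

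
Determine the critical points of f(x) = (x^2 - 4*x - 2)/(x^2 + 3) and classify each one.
f'(x) = 2*(2*x^2 + 5*x - 6)/(x^4 + 6*x^2 + 9)

Solve f'(x) = 0:
  f'(x) = 2*(2*x^2 + 5*x - 6)/(x^2 + 3)^2; the denominator is positive wherever f is defined, so f'(x) = 0 ⇔ 4*x^2 + 10*x - 12 = 0.
  Factor: 4*x^2 + 10*x - 12 = 2*(2*x^2 + 5*x - 6); 2*x^2 + 5*x - 6 = 0 has no rational roots; quadratic formula: x = (-5 ± √73)/4.
  ⇒ x = -sqrt(73)/4 - 5/4 ≈ -3.3860, -5/4 + sqrt(73)/4 ≈ 0.8860

f''(x) = 2*(-4*x^3 - 15*x^2 + 36*x + 15)/(x^6 + 9*x^4 + 27*x^2 + 27)
Second-derivative test at each critical point:
  f''(-3.3860) = -0.0817 < 0 → local maximum
  f''(0.8860) = 1.1928 > 0 → local minimum

Critical points: x = -sqrt(73)/4 - 5/4 ≈ -3.3860 (local maximum); x = -5/4 + sqrt(73)/4 ≈ 0.8860 (local minimum)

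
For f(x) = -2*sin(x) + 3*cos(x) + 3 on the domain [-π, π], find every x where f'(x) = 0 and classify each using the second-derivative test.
f'(x) = -3*sin(x) - 2*cos(x)

Solve f'(x) = 0 on [-π, π]:
  f'(x) = 0 ⇔ -2*cos(x) = 3*sin(x) ⇔ tan(x) = -2/3, i.e. x = arctan(-2/3) + nπ; keep the solutions lying in [-π, π].
  ⇒ x = -atan(2/3) ≈ -0.5880, pi - atan(2/3) ≈ 2.5536

f''(x) = 2*sin(x) - 3*cos(x)
Second-derivative test at each critical point:
  f''(-0.5880) = -3.6056 < 0 → local maximum
  f''(2.5536) = 3.6056 > 0 → local minimum

Critical points: x = -atan(2/3) ≈ -0.5880 (local maximum); x = pi - atan(2/3) ≈ 2.5536 (local minimum)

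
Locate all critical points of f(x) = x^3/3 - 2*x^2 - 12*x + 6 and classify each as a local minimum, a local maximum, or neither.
f'(x) = x^2 - 4*x - 12

Solve f'(x) = 0:
  Factor: x^2 - 4*x - 12 = (x - 6)*(x + 2) = 0.
  ⇒ x = -2, 6

f''(x) = 2*x - 4
Second-derivative test at each critical point:
  f''(-2) = -8 < 0 → local maximum
  f''(6) = 8 > 0 → local minimum

Critical points: x = -2 (local maximum); x = 6 (local minimum)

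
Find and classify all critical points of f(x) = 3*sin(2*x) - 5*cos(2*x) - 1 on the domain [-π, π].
f'(x) = 10*sin(2*x) + 6*cos(2*x)

Solve f'(x) = 0 on [-π, π]:
  f'(x) = 0 ⇔ 3*cos(2*x) = -5*sin(2*x) ⇔ tan(2*x) = -3/5, i.e. 2*x = arctan(-3/5) + nπ; keep the solutions lying in [-π, π].
  ⇒ x = -pi/2 - atan(3/5)/2 ≈ -1.8410, -atan(3/5)/2 ≈ -0.2702, -atan(3/5)/2 + pi/2 ≈ 1.3006, pi - atan(3/5)/2 ≈ 2.8714

f''(x) = -12*sin(2*x) + 20*cos(2*x)
Second-derivative test at each critical point:
  f''(-1.8410) = -23.3238 < 0 → local maximum
  f''(-0.2702) = 23.3238 > 0 → local minimum
  f''(1.3006) = -23.3238 < 0 → local maximum
  f''(2.8714) = 23.3238 > 0 → local minimum

Critical points: x = -pi/2 - atan(3/5)/2 ≈ -1.8410 (local maximum); x = -atan(3/5)/2 ≈ -0.2702 (local minimum); x = -atan(3/5)/2 + pi/2 ≈ 1.3006 (local maximum); x = pi - atan(3/5)/2 ≈ 2.8714 (local minimum)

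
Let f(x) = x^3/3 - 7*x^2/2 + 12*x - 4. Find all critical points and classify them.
f'(x) = x^2 - 7*x + 12

Solve f'(x) = 0:
  Factor: x^2 - 7*x + 12 = (x - 4)*(x - 3) = 0.
  ⇒ x = 3, 4

f''(x) = 2*x - 7
Second-derivative test at each critical point:
  f''(3) = -1 < 0 → local maximum
  f''(4) = 1 > 0 → local minimum

Critical points: x = 3 (local maximum); x = 4 (local minimum)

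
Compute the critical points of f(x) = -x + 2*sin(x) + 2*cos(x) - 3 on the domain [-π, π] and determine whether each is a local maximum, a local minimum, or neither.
f'(x) = 2*sqrt(2)*cos(x + pi/4) - 1

Solve f'(x) = 0 on [-π, π]:
  f'(x) = 0 ⇔ -2*sin(x) + 2*cos(x) = 1. Write the left side as R·cos(x + φ) with R = √(2² + 2²) = 2*sqrt(2), cos φ = sqrt(2)/2, sin φ = sqrt(2)/2; then cos(x + φ) = sqrt(2)/4. Solve for x and keep the solutions lying in [-π, π].
  ⇒ x = -pi + atan((-sqrt(7) - 1)/(1 - sqrt(7))) ≈ -1.9948, atan((-1 + sqrt(7))/(1 + sqrt(7))) ≈ 0.4240

f''(x) = -2*sqrt(2)*sin(x + pi/4)
Second-derivative test at each critical point:
  f''(-1.9948) = 2.6458 > 0 → local minimum
  f''(0.4240) = -2.6458 < 0 → local maximum

Critical points: x = -pi + atan((-sqrt(7) - 1)/(1 - sqrt(7))) ≈ -1.9948 (local minimum); x = atan((-1 + sqrt(7))/(1 + sqrt(7))) ≈ 0.4240 (local maximum)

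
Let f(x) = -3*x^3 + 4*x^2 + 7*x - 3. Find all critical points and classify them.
f'(x) = -9*x^2 + 8*x + 7

Solve f'(x) = 0:
  9*x^2 - 8*x - 7 = 0 has no rational roots; quadratic formula: x = (8 ± √316)/18.
  ⇒ x = 4/9 - sqrt(79)/9 ≈ -0.5431, 4/9 + sqrt(79)/9 ≈ 1.4320

f''(x) = 8 - 18*x
Second-derivative test at each critical point:
  f''(-0.5431) = 17.7764 > 0 → local minimum
  f''(1.4320) = -17.7764 < 0 → local maximum

Critical points: x = 4/9 - sqrt(79)/9 ≈ -0.5431 (local minimum); x = 4/9 + sqrt(79)/9 ≈ 1.4320 (local maximum)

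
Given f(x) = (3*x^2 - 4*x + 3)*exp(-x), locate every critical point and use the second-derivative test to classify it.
f'(x) = (-3*x^2 + 10*x - 7)*exp(-x)

Solve f'(x) = 0:
  f'(x) = (-3*x^2 + 10*x - 7)·exp(-x) and exp(-x) > 0 for every x, so f'(x) = 0 ⇔ -3*x^2 + 10*x - 7 = 0.
  Factor: -3*x^2 + 10*x - 7 = -(x - 1)*(3*x - 7) = 0.
  ⇒ x = 1, 7/3

f''(x) = (3*x^2 - 16*x + 17)*exp(-x)
Second-derivative test at each critical point:
  f''(1) = 1.4715 > 0 → local minimum
  f''(7/3) = -0.3879 < 0 → local maximum

Critical points: x = 1 (local minimum); x = 7/3 (local maximum)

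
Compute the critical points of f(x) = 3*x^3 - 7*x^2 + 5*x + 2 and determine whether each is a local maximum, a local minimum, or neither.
f'(x) = 9*x^2 - 14*x + 5

Solve f'(x) = 0:
  Factor: 9*x^2 - 14*x + 5 = (x - 1)*(9*x - 5) = 0.
  ⇒ x = 5/9, 1

f''(x) = 18*x - 14
Second-derivative test at each critical point:
  f''(5/9) = -4 < 0 → local maximum
  f''(1) = 4 > 0 → local minimum

Critical points: x = 5/9 (local maximum); x = 1 (local minimum)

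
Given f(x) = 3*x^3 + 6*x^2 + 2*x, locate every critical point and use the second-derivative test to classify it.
f'(x) = 9*x^2 + 12*x + 2

Solve f'(x) = 0:
  9*x^2 + 12*x + 2 = 0 has no rational roots; quadratic formula: x = (-12 ± √72)/18.
  ⇒ x = -2/3 - sqrt(2)/3 ≈ -1.1381, -2/3 + sqrt(2)/3 ≈ -0.1953

f''(x) = 18*x + 12
Second-derivative test at each critical point:
  f''(-1.1381) = -8.4853 < 0 → local maximum
  f''(-0.1953) = 8.4853 > 0 → local minimum

Critical points: x = -2/3 - sqrt(2)/3 ≈ -1.1381 (local maximum); x = -2/3 + sqrt(2)/3 ≈ -0.1953 (local minimum)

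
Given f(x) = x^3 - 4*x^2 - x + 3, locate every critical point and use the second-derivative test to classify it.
f'(x) = 3*x^2 - 8*x - 1

Solve f'(x) = 0:
  3*x^2 - 8*x - 1 = 0 has no rational roots; quadratic formula: x = (8 ± √76)/6.
  ⇒ x = 4/3 - sqrt(19)/3 ≈ -0.1196, 4/3 + sqrt(19)/3 ≈ 2.7863

f''(x) = 6*x - 8
Second-derivative test at each critical point:
  f''(-0.1196) = -8.7178 < 0 → local maximum
  f''(2.7863) = 8.7178 > 0 → local minimum

Critical points: x = 4/3 - sqrt(19)/3 ≈ -0.1196 (local maximum); x = 4/3 + sqrt(19)/3 ≈ 2.7863 (local minimum)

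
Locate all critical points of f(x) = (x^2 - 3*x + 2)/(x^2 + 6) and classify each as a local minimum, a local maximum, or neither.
f'(x) = (3*x^2 + 8*x - 18)/(x^4 + 12*x^2 + 36)

Solve f'(x) = 0:
  f'(x) = (3*x^2 + 8*x - 18)/(x^2 + 6)^2; the denominator is positive wherever f is defined, so f'(x) = 0 ⇔ 3*x^2 + 8*x - 18 = 0.
  3*x^2 + 8*x - 18 = 0 has no rational roots; quadratic formula: x = (-8 ± √280)/6.
  ⇒ x = -sqrt(70)/3 - 4/3 ≈ -4.1222, -4/3 + sqrt(70)/3 ≈ 1.4555

f''(x) = 6*(-x^3 - 4*x^2 + 18*x + 8)/(x^6 + 18*x^4 + 108*x^2 + 216)
Second-derivative test at each critical point:
  f''(-4.1222) = -0.0317 < 0 → local maximum
  f''(1.4555) = 0.2539 > 0 → local minimum

Critical points: x = -sqrt(70)/3 - 4/3 ≈ -4.1222 (local maximum); x = -4/3 + sqrt(70)/3 ≈ 1.4555 (local minimum)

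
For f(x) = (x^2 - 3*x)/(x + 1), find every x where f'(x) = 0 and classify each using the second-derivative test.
f'(x) = (x^2 + 2*x - 3)/(x^2 + 2*x + 1)

Solve f'(x) = 0:
  f'(x) = (x - 1)*(x + 3)/(x + 1)^2; the denominator is positive wherever f is defined, so f'(x) = 0 ⇔ x^2 + 2*x - 3 = 0.
  Factor: x^2 + 2*x - 3 = (x - 1)*(x + 3) = 0.
  ⇒ x = -3, 1

f''(x) = 8/(x^3 + 3*x^2 + 3*x + 1)
Second-derivative test at each critical point:
  f''(-3) = -1 < 0 → local maximum
  f''(1) = 1 > 0 → local minimum

Critical points: x = -3 (local maximum); x = 1 (local minimum)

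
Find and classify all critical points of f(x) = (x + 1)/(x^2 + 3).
f'(x) = (x^2 - 2*x*(x + 1) + 3)/(x^2 + 3)^2

Solve f'(x) = 0:
  f'(x) = -(x - 1)*(x + 3)/(x^2 + 3)^2; the denominator is positive wherever f is defined, so f'(x) = 0 ⇔ -x^2 - 2*x + 3 = 0.
  Factor: -x^2 - 2*x + 3 = -(x - 1)*(x + 3) = 0.
  ⇒ x = -3, 1

f''(x) = 2*(4*x^2*(x + 1) - (3*x + 1)*(x^2 + 3))/(x^2 + 3)^3
Second-derivative test at each critical point:
  f''(-3) = 1/36 > 0 → local minimum
  f''(1) = -1/4 < 0 → local maximum

Critical points: x = -3 (local minimum); x = 1 (local maximum)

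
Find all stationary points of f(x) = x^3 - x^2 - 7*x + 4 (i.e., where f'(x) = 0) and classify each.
f'(x) = 3*x^2 - 2*x - 7

Solve f'(x) = 0:
  3*x^2 - 2*x - 7 = 0 has no rational roots; quadratic formula: x = (2 ± √88)/6.
  ⇒ x = 1/3 - sqrt(22)/3 ≈ -1.2301, 1/3 + sqrt(22)/3 ≈ 1.8968

f''(x) = 6*x - 2
Second-derivative test at each critical point:
  f''(-1.2301) = -9.3808 < 0 → local maximum
  f''(1.8968) = 9.3808 > 0 → local minimum

Critical points: x = 1/3 - sqrt(22)/3 ≈ -1.2301 (local maximum); x = 1/3 + sqrt(22)/3 ≈ 1.8968 (local minimum)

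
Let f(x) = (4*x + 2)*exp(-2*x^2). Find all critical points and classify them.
f'(x) = 4*(-2*x*(2*x + 1) + 1)*exp(-2*x^2)

Solve f'(x) = 0:
  f'(x) = (-16*x^2 - 8*x + 4)·exp(-2*x^2) and exp(-2*x^2) > 0 for every x, so f'(x) = 0 ⇔ -16*x^2 - 8*x + 4 = 0.
  Factor: -16*x^2 - 8*x + 4 = -4*(4*x^2 + 2*x - 1); 4*x^2 + 2*x - 1 = 0 has no rational roots; quadratic formula: x = (-2 ± √20)/8.
  ⇒ x = -sqrt(5)/4 - 1/4 ≈ -0.8090, -1/4 + sqrt(5)/4 ≈ 0.3090

f''(x) = 8*(4*x^2*(2*x + 1) - 6*x - 1)*exp(-2*x^2)
Second-derivative test at each critical point:
  f''(-0.8090) = 4.8314 > 0 → local minimum
  f''(0.3090) = -14.7786 < 0 → local maximum

Critical points: x = -sqrt(5)/4 - 1/4 ≈ -0.8090 (local minimum); x = -1/4 + sqrt(5)/4 ≈ 0.3090 (local maximum)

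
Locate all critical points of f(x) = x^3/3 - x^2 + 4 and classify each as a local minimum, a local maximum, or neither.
f'(x) = x*(x - 2)

Solve f'(x) = 0:
  Factor: x^2 - 2*x = x*(x - 2) = 0.
  ⇒ x = 0, 2

f''(x) = 2*x - 2
Second-derivative test at each critical point:
  f''(0) = -2 < 0 → local maximum
  f''(2) = 2 > 0 → local minimum

Critical points: x = 0 (local maximum); x = 2 (local minimum)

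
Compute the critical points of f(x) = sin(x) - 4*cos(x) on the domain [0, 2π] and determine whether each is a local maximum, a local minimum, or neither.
f'(x) = 4*sin(x) + cos(x)

Solve f'(x) = 0 on [0, 2π]:
  f'(x) = 0 ⇔ cos(x) = -4*sin(x) ⇔ tan(x) = -1/4, i.e. x = arctan(-1/4) + nπ; keep the solutions lying in [0, 2π].
  ⇒ x = pi - atan(1/4) ≈ 2.8966, -atan(1/4) + 2*pi ≈ 6.0382

f''(x) = -sin(x) + 4*cos(x)
Second-derivative test at each critical point:
  f''(2.8966) = -4.1231 < 0 → local maximum
  f''(6.0382) = 4.1231 > 0 → local minimum

Critical points: x = pi - atan(1/4) ≈ 2.8966 (local maximum); x = -atan(1/4) + 2*pi ≈ 6.0382 (local minimum)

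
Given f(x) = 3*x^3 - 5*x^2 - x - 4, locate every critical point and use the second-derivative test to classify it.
f'(x) = 9*x^2 - 10*x - 1

Solve f'(x) = 0:
  9*x^2 - 10*x - 1 = 0 has no rational roots; quadratic formula: x = (10 ± √136)/18.
  ⇒ x = 5/9 - sqrt(34)/9 ≈ -0.0923, 5/9 + sqrt(34)/9 ≈ 1.2034

f''(x) = 18*x - 10
Second-derivative test at each critical point:
  f''(-0.0923) = -11.6619 < 0 → local maximum
  f''(1.2034) = 11.6619 > 0 → local minimum

Critical points: x = 5/9 - sqrt(34)/9 ≈ -0.0923 (local maximum); x = 5/9 + sqrt(34)/9 ≈ 1.2034 (local minimum)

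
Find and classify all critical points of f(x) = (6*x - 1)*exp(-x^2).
f'(x) = 2*(-x*(6*x - 1) + 3)*exp(-x^2)

Solve f'(x) = 0:
  f'(x) = (-12*x^2 + 2*x + 6)·exp(-x^2) and exp(-x^2) > 0 for every x, so f'(x) = 0 ⇔ -12*x^2 + 2*x + 6 = 0.
  Factor: -12*x^2 + 2*x + 6 = -2*(6*x^2 - x - 3); 6*x^2 - x - 3 = 0 has no rational roots; quadratic formula: x = (1 ± √73)/12.
  ⇒ x = 1/12 - sqrt(73)/12 ≈ -0.6287, 1/12 + sqrt(73)/12 ≈ 0.7953

f''(x) = 2*(2*x^2*(6*x - 1) - 18*x + 1)*exp(-x^2)
Second-derivative test at each critical point:
  f''(-0.6287) = 11.5093 > 0 → local minimum
  f''(0.7953) = -9.0777 < 0 → local maximum

Critical points: x = 1/12 - sqrt(73)/12 ≈ -0.6287 (local minimum); x = 1/12 + sqrt(73)/12 ≈ 0.7953 (local maximum)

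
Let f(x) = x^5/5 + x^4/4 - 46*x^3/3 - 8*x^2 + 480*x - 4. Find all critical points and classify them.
f'(x) = x^4 + x^3 - 46*x^2 - 16*x + 480

Solve f'(x) = 0:
  Factor: x^4 + x^3 - 46*x^2 - 16*x + 480 = (x - 5)*(x - 4)*(x + 4)*(x + 6) = 0.
  ⇒ x = -6, -4, 4, 5

f''(x) = 4*x^3 + 3*x^2 - 92*x - 16
Second-derivative test at each critical point:
  f''(-6) = -220 < 0 → local maximum
  f''(-4) = 144 > 0 → local minimum
  f''(4) = -80 < 0 → local maximum
  f''(5) = 99 > 0 → local minimum

Critical points: x = -6 (local maximum); x = -4 (local minimum); x = 4 (local maximum); x = 5 (local minimum)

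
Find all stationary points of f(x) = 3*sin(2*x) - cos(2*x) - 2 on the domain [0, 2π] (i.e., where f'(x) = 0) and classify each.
f'(x) = 2*sin(2*x) + 6*cos(2*x)

Solve f'(x) = 0 on [0, 2π]:
  f'(x) = 0 ⇔ 3*cos(2*x) = -sin(2*x) ⇔ tan(2*x) = -3, i.e. 2*x = arctan(-3) + nπ; keep the solutions lying in [0, 2π].
  ⇒ x = -atan(3)/2 + pi/2 ≈ 0.9463, pi - atan(3)/2 ≈ 2.5171, -atan(3)/2 + 3*pi/2 ≈ 4.0879, -atan(3)/2 + 2*pi ≈ 5.6587

f''(x) = -12*sin(2*x) + 4*cos(2*x)
Second-derivative test at each critical point:
  f''(0.9463) = -12.6491 < 0 → local maximum
  f''(2.5171) = 12.6491 > 0 → local minimum
  f''(4.0879) = -12.6491 < 0 → local maximum
  f''(5.6587) = 12.6491 > 0 → local minimum

Critical points: x = -atan(3)/2 + pi/2 ≈ 0.9463 (local maximum); x = pi - atan(3)/2 ≈ 2.5171 (local minimum); x = -atan(3)/2 + 3*pi/2 ≈ 4.0879 (local maximum); x = -atan(3)/2 + 2*pi ≈ 5.6587 (local minimum)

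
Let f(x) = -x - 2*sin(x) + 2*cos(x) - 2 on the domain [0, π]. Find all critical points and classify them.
f'(x) = -2*sqrt(2)*sin(x + pi/4) - 1

Solve f'(x) = 0 on [0, π]:
  f'(x) = 0 ⇔ -2*sin(x) - 2*cos(x) = 1. Write the left side as R·cos(x + φ) with R = √((-2)² + 2²) = 2*sqrt(2), cos φ = -sqrt(2)/2, sin φ = sqrt(2)/2; then cos(x + φ) = sqrt(2)/4. Solve for x and keep the solutions lying in [0, π].
  ⇒ x = atan((-1 + sqrt(7))/(-sqrt(7) - 1)) + pi ≈ 2.7176

f''(x) = -2*sqrt(2)*cos(x + pi/4)
Second-derivative test at each critical point:
  f''(2.7176) = 2.6458 > 0 → local minimum

Critical points: x = atan((-1 + sqrt(7))/(-sqrt(7) - 1)) + pi ≈ 2.7176 (local minimum)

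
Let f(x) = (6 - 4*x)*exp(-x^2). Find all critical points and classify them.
f'(x) = 4*(x*(2*x - 3) - 1)*exp(-x^2)

Solve f'(x) = 0:
  f'(x) = (8*x^2 - 12*x - 4)·exp(-x^2) and exp(-x^2) > 0 for every x, so f'(x) = 0 ⇔ 8*x^2 - 12*x - 4 = 0.
  Factor: 8*x^2 - 12*x - 4 = 4*(2*x^2 - 3*x - 1); 2*x^2 - 3*x - 1 = 0 has no rational roots; quadratic formula: x = (3 ± √17)/4.
  ⇒ x = 3/4 - sqrt(17)/4 ≈ -0.2808, 3/4 + sqrt(17)/4 ≈ 1.7808

f''(x) = 4*(2*x^2*(3 - 2*x) + 6*x - 3)*exp(-x^2)
Second-derivative test at each critical point:
  f''(-0.2808) = -15.2422 < 0 → local maximum
  f''(1.7808) = 0.6919 > 0 → local minimum

Critical points: x = 3/4 - sqrt(17)/4 ≈ -0.2808 (local maximum); x = 3/4 + sqrt(17)/4 ≈ 1.7808 (local minimum)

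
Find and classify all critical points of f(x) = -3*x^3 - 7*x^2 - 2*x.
f'(x) = -9*x^2 - 14*x - 2

Solve f'(x) = 0:
  9*x^2 + 14*x + 2 = 0 has no rational roots; quadratic formula: x = (-14 ± √124)/18.
  ⇒ x = -7/9 - sqrt(31)/9 ≈ -1.3964, -7/9 + sqrt(31)/9 ≈ -0.1591

f''(x) = -18*x - 14
Second-derivative test at each critical point:
  f''(-1.3964) = 11.1355 > 0 → local minimum
  f''(-0.1591) = -11.1355 < 0 → local maximum

Critical points: x = -7/9 - sqrt(31)/9 ≈ -1.3964 (local minimum); x = -7/9 + sqrt(31)/9 ≈ -0.1591 (local maximum)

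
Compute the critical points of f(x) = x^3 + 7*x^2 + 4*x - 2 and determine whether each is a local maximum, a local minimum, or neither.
f'(x) = 3*x^2 + 14*x + 4

Solve f'(x) = 0:
  3*x^2 + 14*x + 4 = 0 has no rational roots; quadratic formula: x = (-14 ± √148)/6.
  ⇒ x = -7/3 - sqrt(37)/3 ≈ -4.3609, -7/3 + sqrt(37)/3 ≈ -0.3057

f''(x) = 6*x + 14
Second-derivative test at each critical point:
  f''(-4.3609) = -12.1655 < 0 → local maximum
  f''(-0.3057) = 12.1655 > 0 → local minimum

Critical points: x = -7/3 - sqrt(37)/3 ≈ -4.3609 (local maximum); x = -7/3 + sqrt(37)/3 ≈ -0.3057 (local minimum)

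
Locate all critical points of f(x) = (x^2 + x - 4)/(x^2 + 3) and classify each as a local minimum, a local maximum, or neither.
f'(x) = (-x^2 + 14*x + 3)/(x^4 + 6*x^2 + 9)

Solve f'(x) = 0:
  f'(x) = -(x^2 - 14*x - 3)/(x^2 + 3)^2; the denominator is positive wherever f is defined, so f'(x) = 0 ⇔ -x^2 + 14*x + 3 = 0.
  x^2 - 14*x - 3 = 0 has no rational roots; quadratic formula: x = (14 ± √208)/2.
  ⇒ x = 7 - 2*sqrt(13) ≈ -0.2111, 7 + 2*sqrt(13) ≈ 14.2111

f''(x) = 2*(x^3 - 21*x^2 - 9*x + 21)/(x^6 + 9*x^4 + 27*x^2 + 27)
Second-derivative test at each critical point:
  f''(-0.2111) = 1.5559 > 0 → local minimum
  f''(14.2111) = -3.433e-04 < 0 → local maximum

Critical points: x = 7 - 2*sqrt(13) ≈ -0.2111 (local minimum); x = 7 + 2*sqrt(13) ≈ 14.2111 (local maximum)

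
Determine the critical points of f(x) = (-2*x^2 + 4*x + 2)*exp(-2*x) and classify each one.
f'(x) = 4*x*(x - 3)*exp(-2*x)

Solve f'(x) = 0:
  f'(x) = (4*x^2 - 12*x)·exp(-2*x) and exp(-2*x) > 0 for every x, so f'(x) = 0 ⇔ 4*x^2 - 12*x = 0.
  Factor: 4*x^2 - 12*x = 4*x*(x - 3) = 0.
  ⇒ x = 0, 3

f''(x) = 4*(-2*x^2 + 8*x - 3)*exp(-2*x)
Second-derivative test at each critical point:
  f''(0) = -12 < 0 → local maximum
  f''(3) = 0.0297 > 0 → local minimum

Critical points: x = 0 (local maximum); x = 3 (local minimum)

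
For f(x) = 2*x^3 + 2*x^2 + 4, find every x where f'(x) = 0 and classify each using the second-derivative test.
f'(x) = 2*x*(3*x + 2)

Solve f'(x) = 0:
  Factor: 6*x^2 + 4*x = 2*x*(3*x + 2) = 0.
  ⇒ x = -2/3, 0

f''(x) = 12*x + 4
Second-derivative test at each critical point:
  f''(-2/3) = -4 < 0 → local maximum
  f''(0) = 4 > 0 → local minimum

Critical points: x = -2/3 (local maximum); x = 0 (local minimum)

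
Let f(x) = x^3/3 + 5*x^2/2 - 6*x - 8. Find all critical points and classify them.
f'(x) = x^2 + 5*x - 6

Solve f'(x) = 0:
  Factor: x^2 + 5*x - 6 = (x - 1)*(x + 6) = 0.
  ⇒ x = -6, 1

f''(x) = 2*x + 5
Second-derivative test at each critical point:
  f''(-6) = -7 < 0 → local maximum
  f''(1) = 7 > 0 → local minimum

Critical points: x = -6 (local maximum); x = 1 (local minimum)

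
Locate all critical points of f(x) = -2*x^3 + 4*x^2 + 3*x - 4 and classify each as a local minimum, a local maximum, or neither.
f'(x) = -6*x^2 + 8*x + 3

Solve f'(x) = 0:
  6*x^2 - 8*x - 3 = 0 has no rational roots; quadratic formula: x = (8 ± √136)/12.
  ⇒ x = 2/3 - sqrt(34)/6 ≈ -0.3052, 2/3 + sqrt(34)/6 ≈ 1.6385

f''(x) = 8 - 12*x
Second-derivative test at each critical point:
  f''(-0.3052) = 11.6619 > 0 → local minimum
  f''(1.6385) = -11.6619 < 0 → local maximum

Critical points: x = 2/3 - sqrt(34)/6 ≈ -0.3052 (local minimum); x = 2/3 + sqrt(34)/6 ≈ 1.6385 (local maximum)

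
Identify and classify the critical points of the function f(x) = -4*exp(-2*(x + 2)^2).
f'(x) = 16*(x + 2)*exp(-2*(x + 2)^2)

Solve f'(x) = 0:
  f'(x) = (16*x + 32)·exp(-2*(x + 2)^2) and exp(-2*(x + 2)^2) > 0 for every x, so f'(x) = 0 ⇔ 16*x + 32 = 0.
  Factor: 16*x + 32 = 16*(x + 2) = 0.
  ⇒ x = -2

f''(x) = 16*(1 - 4*(x + 2)^2)*exp(-2*(x + 2)^2)
Second-derivative test at each critical point:
  f''(-2) = 16 > 0 → local minimum

Critical points: x = -2 (local minimum)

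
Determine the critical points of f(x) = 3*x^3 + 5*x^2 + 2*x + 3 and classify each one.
f'(x) = 9*x^2 + 10*x + 2

Solve f'(x) = 0:
  9*x^2 + 10*x + 2 = 0 has no rational roots; quadratic formula: x = (-10 ± √28)/18.
  ⇒ x = -5/9 - sqrt(7)/9 ≈ -0.8495, -5/9 + sqrt(7)/9 ≈ -0.2616

f''(x) = 18*x + 10
Second-derivative test at each critical point:
  f''(-0.8495) = -5.2915 < 0 → local maximum
  f''(-0.2616) = 5.2915 > 0 → local minimum

Critical points: x = -5/9 - sqrt(7)/9 ≈ -0.8495 (local maximum); x = -5/9 + sqrt(7)/9 ≈ -0.2616 (local minimum)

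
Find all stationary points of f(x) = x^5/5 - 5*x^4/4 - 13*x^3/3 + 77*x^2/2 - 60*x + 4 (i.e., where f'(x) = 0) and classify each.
f'(x) = x^4 - 5*x^3 - 13*x^2 + 77*x - 60

Solve f'(x) = 0:
  Factor: x^4 - 5*x^3 - 13*x^2 + 77*x - 60 = (x - 5)*(x - 3)*(x - 1)*(x + 4) = 0.
  ⇒ x = -4, 1, 3, 5

f''(x) = 4*x^3 - 15*x^2 - 26*x + 77
Second-derivative test at each critical point:
  f''(-4) = -315 < 0 → local maximum
  f''(1) = 40 > 0 → local minimum
  f''(3) = -28 < 0 → local maximum
  f''(5) = 72 > 0 → local minimum

Critical points: x = -4 (local maximum); x = 1 (local minimum); x = 3 (local maximum); x = 5 (local minimum)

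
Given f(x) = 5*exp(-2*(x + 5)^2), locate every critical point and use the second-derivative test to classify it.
f'(x) = 20*(-x - 5)*exp(-2*(x + 5)^2)

Solve f'(x) = 0:
  f'(x) = (-20*x - 100)·exp(-2*(x + 5)^2) and exp(-2*(x + 5)^2) > 0 for every x, so f'(x) = 0 ⇔ -20*x - 100 = 0.
  Factor: -20*x - 100 = -20*(x + 5) = 0.
  ⇒ x = -5

f''(x) = 20*(4*(x + 5)^2 - 1)*exp(-2*(x + 5)^2)
Second-derivative test at each critical point:
  f''(-5) = -20 < 0 → local maximum

Critical points: x = -5 (local maximum)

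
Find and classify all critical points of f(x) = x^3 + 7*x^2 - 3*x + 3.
f'(x) = 3*x^2 + 14*x - 3

Solve f'(x) = 0:
  3*x^2 + 14*x - 3 = 0 has no rational roots; quadratic formula: x = (-14 ± √232)/6.
  ⇒ x = -sqrt(58)/3 - 7/3 ≈ -4.8719, -7/3 + sqrt(58)/3 ≈ 0.2053

f''(x) = 6*x + 14
Second-derivative test at each critical point:
  f''(-4.8719) = -15.2315 < 0 → local maximum
  f''(0.2053) = 15.2315 > 0 → local minimum

Critical points: x = -sqrt(58)/3 - 7/3 ≈ -4.8719 (local maximum); x = -7/3 + sqrt(58)/3 ≈ 0.2053 (local minimum)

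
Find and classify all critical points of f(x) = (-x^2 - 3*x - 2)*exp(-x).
f'(x) = (x^2 + x - 1)*exp(-x)

Solve f'(x) = 0:
  f'(x) = (x^2 + x - 1)·exp(-x) and exp(-x) > 0 for every x, so f'(x) = 0 ⇔ x^2 + x - 1 = 0.
  x^2 + x - 1 = 0 has no rational roots; quadratic formula: x = (-1 ± √5)/2.
  ⇒ x = -sqrt(5)/2 - 1/2 ≈ -1.6180, -1/2 + sqrt(5)/2 ≈ 0.6180

f''(x) = (-x^2 + x + 2)*exp(-x)
Second-derivative test at each critical point:
  f''(-1.6180) = -11.2769 < 0 → local maximum
  f''(0.6180) = 1.2052 > 0 → local minimum

Critical points: x = -sqrt(5)/2 - 1/2 ≈ -1.6180 (local maximum); x = -1/2 + sqrt(5)/2 ≈ 0.6180 (local minimum)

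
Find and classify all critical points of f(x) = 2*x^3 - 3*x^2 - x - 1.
f'(x) = 6*x^2 - 6*x - 1

Solve f'(x) = 0:
  6*x^2 - 6*x - 1 = 0 has no rational roots; quadratic formula: x = (6 ± √60)/12.
  ⇒ x = 1/2 - sqrt(15)/6 ≈ -0.1455, 1/2 + sqrt(15)/6 ≈ 1.1455

f''(x) = 12*x - 6
Second-derivative test at each critical point:
  f''(-0.1455) = -7.7460 < 0 → local maximum
  f''(1.1455) = 7.7460 > 0 → local minimum

Critical points: x = 1/2 - sqrt(15)/6 ≈ -0.1455 (local maximum); x = 1/2 + sqrt(15)/6 ≈ 1.1455 (local minimum)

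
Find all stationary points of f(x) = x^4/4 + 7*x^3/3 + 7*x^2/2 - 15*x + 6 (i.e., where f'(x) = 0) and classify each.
f'(x) = x^3 + 7*x^2 + 7*x - 15

Solve f'(x) = 0:
  Factor: x^3 + 7*x^2 + 7*x - 15 = (x - 1)*(x + 3)*(x + 5) = 0.
  ⇒ x = -5, -3, 1

f''(x) = 3*x^2 + 14*x + 7
Second-derivative test at each critical point:
  f''(-5) = 12 > 0 → local minimum
  f''(-3) = -8 < 0 → local maximum
  f''(1) = 24 > 0 → local minimum

Critical points: x = -5 (local minimum); x = -3 (local maximum); x = 1 (local minimum)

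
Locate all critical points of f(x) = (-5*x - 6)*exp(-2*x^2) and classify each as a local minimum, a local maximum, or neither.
f'(x) = (4*x*(5*x + 6) - 5)*exp(-2*x^2)

Solve f'(x) = 0:
  f'(x) = (20*x^2 + 24*x - 5)·exp(-2*x^2) and exp(-2*x^2) > 0 for every x, so f'(x) = 0 ⇔ 20*x^2 + 24*x - 5 = 0.
  20*x^2 + 24*x - 5 = 0 has no rational roots; quadratic formula: x = (-24 ± √976)/40.
  ⇒ x = -sqrt(61)/10 - 3/5 ≈ -1.3810, -3/5 + sqrt(61)/10 ≈ 0.1810

f''(x) = 4*(-20*x^3 - 24*x^2 + 15*x + 6)*exp(-2*x^2)
Second-derivative test at each critical point:
  f''(-1.3810) = -0.6889 < 0 → local maximum
  f''(0.1810) = 29.2591 > 0 → local minimum

Critical points: x = -sqrt(61)/10 - 3/5 ≈ -1.3810 (local maximum); x = -3/5 + sqrt(61)/10 ≈ 0.1810 (local minimum)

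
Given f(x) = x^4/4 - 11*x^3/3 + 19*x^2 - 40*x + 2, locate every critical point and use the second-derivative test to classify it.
f'(x) = x^3 - 11*x^2 + 38*x - 40

Solve f'(x) = 0:
  Factor: x^3 - 11*x^2 + 38*x - 40 = (x - 5)*(x - 4)*(x - 2) = 0.
  ⇒ x = 2, 4, 5

f''(x) = 3*x^2 - 22*x + 38
Second-derivative test at each critical point:
  f''(2) = 6 > 0 → local minimum
  f''(4) = -2 < 0 → local maximum
  f''(5) = 3 > 0 → local minimum

Critical points: x = 2 (local minimum); x = 4 (local maximum); x = 5 (local minimum)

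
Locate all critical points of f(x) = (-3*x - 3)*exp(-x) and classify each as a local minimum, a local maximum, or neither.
f'(x) = 3*x*exp(-x)

Solve f'(x) = 0:
  f'(x) = (3*x)·exp(-x) and exp(-x) > 0 for every x, so f'(x) = 0 ⇔ 3*x = 0.
  3*x = 0.
  ⇒ x = 0

f''(x) = 3*(1 - x)*exp(-x)
Second-derivative test at each critical point:
  f''(0) = 3 > 0 → local minimum

Critical points: x = 0 (local minimum)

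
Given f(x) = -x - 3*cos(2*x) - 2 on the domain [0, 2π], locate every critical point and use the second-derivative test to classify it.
f'(x) = 6*sin(2*x) - 1

Solve f'(x) = 0 on [0, 2π]:
  f'(x) = 0 ⇔ sin(2*x) = 1/6, i.e. 2*x = arcsin(1/6) + 2nπ or 2*x = π − arcsin(1/6) + 2nπ; keep the solutions lying in [0, 2π].
  ⇒ x = asin(1/6)/2 ≈ 0.0837, -asin(1/6)/2 + pi/2 ≈ 1.4871, asin(1/6)/2 + pi ≈ 3.2253, -asin(1/6)/2 + 3*pi/2 ≈ 4.6287

f''(x) = 12*cos(2*x)
Second-derivative test at each critical point:
  f''(0.0837) = 11.8322 > 0 → local minimum
  f''(1.4871) = -11.8322 < 0 → local maximum
  f''(3.2253) = 11.8322 > 0 → local minimum
  f''(4.6287) = -11.8322 < 0 → local maximum

Critical points: x = asin(1/6)/2 ≈ 0.0837 (local minimum); x = -asin(1/6)/2 + pi/2 ≈ 1.4871 (local maximum); x = asin(1/6)/2 + pi ≈ 3.2253 (local minimum); x = -asin(1/6)/2 + 3*pi/2 ≈ 4.6287 (local maximum)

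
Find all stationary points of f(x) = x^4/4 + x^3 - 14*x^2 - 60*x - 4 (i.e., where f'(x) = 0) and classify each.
f'(x) = x^3 + 3*x^2 - 28*x - 60

Solve f'(x) = 0:
  Factor: x^3 + 3*x^2 - 28*x - 60 = (x - 5)*(x + 2)*(x + 6) = 0.
  ⇒ x = -6, -2, 5

f''(x) = 3*x^2 + 6*x - 28
Second-derivative test at each critical point:
  f''(-6) = 44 > 0 → local minimum
  f''(-2) = -28 < 0 → local maximum
  f''(5) = 77 > 0 → local minimum

Critical points: x = -6 (local minimum); x = -2 (local maximum); x = 5 (local minimum)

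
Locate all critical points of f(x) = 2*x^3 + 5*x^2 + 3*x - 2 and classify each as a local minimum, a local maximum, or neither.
f'(x) = 6*x^2 + 10*x + 3

Solve f'(x) = 0:
  6*x^2 + 10*x + 3 = 0 has no rational roots; quadratic formula: x = (-10 ± √28)/12.
  ⇒ x = -5/6 - sqrt(7)/6 ≈ -1.2743, -5/6 + sqrt(7)/6 ≈ -0.3924

f''(x) = 12*x + 10
Second-derivative test at each critical point:
  f''(-1.2743) = -5.2915 < 0 → local maximum
  f''(-0.3924) = 5.2915 > 0 → local minimum

Critical points: x = -5/6 - sqrt(7)/6 ≈ -1.2743 (local maximum); x = -5/6 + sqrt(7)/6 ≈ -0.3924 (local minimum)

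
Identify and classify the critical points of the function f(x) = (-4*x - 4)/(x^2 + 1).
f'(x) = 4*(-x^2 + 2*x*(x + 1) - 1)/(x^2 + 1)^2

Solve f'(x) = 0:
  f'(x) = 4*(x^2 + 2*x - 1)/(x^2 + 1)^2; the denominator is positive wherever f is defined, so f'(x) = 0 ⇔ 4*x^2 + 8*x - 4 = 0.
  Factor: 4*x^2 + 8*x - 4 = 4*(x^2 + 2*x - 1); x^2 + 2*x - 1 = 0 has no rational roots; quadratic formula: x = (-2 ± √8)/2.
  ⇒ x = -sqrt(2) - 1 ≈ -2.4142, -1 + sqrt(2) ≈ 0.4142

f''(x) = 8*(-4*x^2*(x + 1) + (3*x + 1)*(x^2 + 1))/(x^2 + 1)^3
Second-derivative test at each critical point:
  f''(-2.4142) = -0.2426 < 0 → local maximum
  f''(0.4142) = 8.2426 > 0 → local minimum

Critical points: x = -sqrt(2) - 1 ≈ -2.4142 (local maximum); x = -1 + sqrt(2) ≈ 0.4142 (local minimum)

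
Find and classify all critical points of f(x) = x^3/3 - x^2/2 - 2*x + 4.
f'(x) = x^2 - x - 2

Solve f'(x) = 0:
  Factor: x^2 - x - 2 = (x - 2)*(x + 1) = 0.
  ⇒ x = -1, 2

f''(x) = 2*x - 1
Second-derivative test at each critical point:
  f''(-1) = -3 < 0 → local maximum
  f''(2) = 3 > 0 → local minimum

Critical points: x = -1 (local maximum); x = 2 (local minimum)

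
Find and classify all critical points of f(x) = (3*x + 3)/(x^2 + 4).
f'(x) = 3*(x^2 - 2*x*(x + 1) + 4)/(x^2 + 4)^2

Solve f'(x) = 0:
  f'(x) = -3*(x^2 + 2*x - 4)/(x^2 + 4)^2; the denominator is positive wherever f is defined, so f'(x) = 0 ⇔ -3*x^2 - 6*x + 12 = 0.
  Factor: -3*x^2 - 6*x + 12 = -3*(x^2 + 2*x - 4); x^2 + 2*x - 4 = 0 has no rational roots; quadratic formula: x = (-2 ± √20)/2.
  ⇒ x = -sqrt(5) - 1 ≈ -3.2361, -1 + sqrt(5) ≈ 1.2361

f''(x) = 6*(4*x^2*(x + 1) - (3*x + 1)*(x^2 + 4))/(x^2 + 4)^3
Second-derivative test at each critical point:
  f''(-3.2361) = 0.0641 > 0 → local minimum
  f''(1.2361) = -0.4391 < 0 → local maximum

Critical points: x = -sqrt(5) - 1 ≈ -3.2361 (local minimum); x = -1 + sqrt(5) ≈ 1.2361 (local maximum)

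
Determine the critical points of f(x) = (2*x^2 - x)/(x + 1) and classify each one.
f'(x) = (2*x^2 + 4*x - 1)/(x^2 + 2*x + 1)

Solve f'(x) = 0:
  f'(x) = (2*x^2 + 4*x - 1)/(x + 1)^2; the denominator is positive wherever f is defined, so f'(x) = 0 ⇔ 2*x^2 + 4*x - 1 = 0.
  2*x^2 + 4*x - 1 = 0 has no rational roots; quadratic formula: x = (-4 ± √24)/4.
  ⇒ x = -sqrt(6)/2 - 1 ≈ -2.2247, -1 + sqrt(6)/2 ≈ 0.2247

f''(x) = 6/(x^3 + 3*x^2 + 3*x + 1)
Second-derivative test at each critical point:
  f''(-2.2247) = -3.2660 < 0 → local maximum
  f''(0.2247) = 3.2660 > 0 → local minimum

Critical points: x = -sqrt(6)/2 - 1 ≈ -2.2247 (local maximum); x = -1 + sqrt(6)/2 ≈ 0.2247 (local minimum)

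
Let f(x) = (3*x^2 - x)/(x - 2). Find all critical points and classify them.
f'(x) = (3*x^2 - 12*x + 2)/(x^2 - 4*x + 4)

Solve f'(x) = 0:
  f'(x) = (3*x^2 - 12*x + 2)/(x - 2)^2; the denominator is positive wherever f is defined, so f'(x) = 0 ⇔ 3*x^2 - 12*x + 2 = 0.
  3*x^2 - 12*x + 2 = 0 has no rational roots; quadratic formula: x = (12 ± √120)/6.
  ⇒ x = 2 - sqrt(30)/3 ≈ 0.1743, sqrt(30)/3 + 2 ≈ 3.8257

f''(x) = 20/(x^3 - 6*x^2 + 12*x - 8)
Second-derivative test at each critical point:
  f''(0.1743) = -3.2863 < 0 → local maximum
  f''(3.8257) = 3.2863 > 0 → local minimum

Critical points: x = 2 - sqrt(30)/3 ≈ 0.1743 (local maximum); x = sqrt(30)/3 + 2 ≈ 3.8257 (local minimum)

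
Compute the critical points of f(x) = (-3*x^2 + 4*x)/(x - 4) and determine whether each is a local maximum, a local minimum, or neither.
f'(x) = (-3*x^2 + 24*x - 16)/(x^2 - 8*x + 16)

Solve f'(x) = 0:
  f'(x) = -(3*x^2 - 24*x + 16)/(x - 4)^2; the denominator is positive wherever f is defined, so f'(x) = 0 ⇔ -3*x^2 + 24*x - 16 = 0.
  3*x^2 - 24*x + 16 = 0 has no rational roots; quadratic formula: x = (24 ± √384)/6.
  ⇒ x = 4 - 4*sqrt(6)/3 ≈ 0.7340, 4*sqrt(6)/3 + 4 ≈ 7.2660

f''(x) = -64/(x^3 - 12*x^2 + 48*x - 64)
Second-derivative test at each critical point:
  f''(0.7340) = 1.8371 > 0 → local minimum
  f''(7.2660) = -1.8371 < 0 → local maximum

Critical points: x = 4 - 4*sqrt(6)/3 ≈ 0.7340 (local minimum); x = 4*sqrt(6)/3 + 4 ≈ 7.2660 (local maximum)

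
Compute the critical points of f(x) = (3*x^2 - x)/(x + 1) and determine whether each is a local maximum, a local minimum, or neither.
f'(x) = (3*x^2 + 6*x - 1)/(x^2 + 2*x + 1)

Solve f'(x) = 0:
  f'(x) = (3*x^2 + 6*x - 1)/(x + 1)^2; the denominator is positive wherever f is defined, so f'(x) = 0 ⇔ 3*x^2 + 6*x - 1 = 0.
  3*x^2 + 6*x - 1 = 0 has no rational roots; quadratic formula: x = (-6 ± √48)/6.
  ⇒ x = -2*sqrt(3)/3 - 1 ≈ -2.1547, -1 + 2*sqrt(3)/3 ≈ 0.1547

f''(x) = 8/(x^3 + 3*x^2 + 3*x + 1)
Second-derivative test at each critical point:
  f''(-2.1547) = -5.1962 < 0 → local maximum
  f''(0.1547) = 5.1962 > 0 → local minimum

Critical points: x = -2*sqrt(3)/3 - 1 ≈ -2.1547 (local maximum); x = -1 + 2*sqrt(3)/3 ≈ 0.1547 (local minimum)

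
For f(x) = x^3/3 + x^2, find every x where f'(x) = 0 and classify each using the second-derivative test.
f'(x) = x*(x + 2)

Solve f'(x) = 0:
  Factor: x^2 + 2*x = x*(x + 2) = 0.
  ⇒ x = -2, 0

f''(x) = 2*x + 2
Second-derivative test at each critical point:
  f''(-2) = -2 < 0 → local maximum
  f''(0) = 2 > 0 → local minimum

Critical points: x = -2 (local maximum); x = 0 (local minimum)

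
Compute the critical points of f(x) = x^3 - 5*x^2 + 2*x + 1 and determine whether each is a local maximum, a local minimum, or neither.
f'(x) = 3*x^2 - 10*x + 2

Solve f'(x) = 0:
  3*x^2 - 10*x + 2 = 0 has no rational roots; quadratic formula: x = (10 ± √76)/6.
  ⇒ x = 5/3 - sqrt(19)/3 ≈ 0.2137, sqrt(19)/3 + 5/3 ≈ 3.1196

f''(x) = 6*x - 10
Second-derivative test at each critical point:
  f''(0.2137) = -8.7178 < 0 → local maximum
  f''(3.1196) = 8.7178 > 0 → local minimum

Critical points: x = 5/3 - sqrt(19)/3 ≈ 0.2137 (local maximum); x = sqrt(19)/3 + 5/3 ≈ 3.1196 (local minimum)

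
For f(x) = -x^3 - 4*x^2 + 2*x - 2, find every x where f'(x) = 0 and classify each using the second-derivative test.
f'(x) = -3*x^2 - 8*x + 2

Solve f'(x) = 0:
  3*x^2 + 8*x - 2 = 0 has no rational roots; quadratic formula: x = (-8 ± √88)/6.
  ⇒ x = -sqrt(22)/3 - 4/3 ≈ -2.8968, -4/3 + sqrt(22)/3 ≈ 0.2301

f''(x) = -6*x - 8
Second-derivative test at each critical point:
  f''(-2.8968) = 9.3808 > 0 → local minimum
  f''(0.2301) = -9.3808 < 0 → local maximum

Critical points: x = -sqrt(22)/3 - 4/3 ≈ -2.8968 (local minimum); x = -4/3 + sqrt(22)/3 ≈ 0.2301 (local maximum)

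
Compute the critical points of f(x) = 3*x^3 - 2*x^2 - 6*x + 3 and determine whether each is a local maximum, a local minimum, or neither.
f'(x) = 9*x^2 - 4*x - 6

Solve f'(x) = 0:
  9*x^2 - 4*x - 6 = 0 has no rational roots; quadratic formula: x = (4 ± √232)/18.
  ⇒ x = 2/9 - sqrt(58)/9 ≈ -0.6240, 2/9 + sqrt(58)/9 ≈ 1.0684

f''(x) = 18*x - 4
Second-derivative test at each critical point:
  f''(-0.6240) = -15.2315 < 0 → local maximum
  f''(1.0684) = 15.2315 > 0 → local minimum

Critical points: x = 2/9 - sqrt(58)/9 ≈ -0.6240 (local maximum); x = 2/9 + sqrt(58)/9 ≈ 1.0684 (local minimum)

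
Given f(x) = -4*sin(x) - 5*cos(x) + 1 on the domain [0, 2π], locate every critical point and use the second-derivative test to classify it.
f'(x) = 5*sin(x) - 4*cos(x)

Solve f'(x) = 0 on [0, 2π]:
  f'(x) = 0 ⇔ -4*cos(x) = -5*sin(x) ⇔ tan(x) = 4/5, i.e. x = arctan(4/5) + nπ; keep the solutions lying in [0, 2π].
  ⇒ x = atan(4/5) ≈ 0.6747, atan(4/5) + pi ≈ 3.8163

f''(x) = 4*sin(x) + 5*cos(x)
Second-derivative test at each critical point:
  f''(0.6747) = 6.4031 > 0 → local minimum
  f''(3.8163) = -6.4031 < 0 → local maximum

Critical points: x = atan(4/5) ≈ 0.6747 (local minimum); x = atan(4/5) + pi ≈ 3.8163 (local maximum)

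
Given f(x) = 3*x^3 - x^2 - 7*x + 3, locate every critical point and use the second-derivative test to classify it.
f'(x) = 9*x^2 - 2*x - 7

Solve f'(x) = 0:
  Factor: 9*x^2 - 2*x - 7 = (x - 1)*(9*x + 7) = 0.
  ⇒ x = -7/9, 1

f''(x) = 18*x - 2
Second-derivative test at each critical point:
  f''(-7/9) = -16 < 0 → local maximum
  f''(1) = 16 > 0 → local minimum

Critical points: x = -7/9 (local maximum); x = 1 (local minimum)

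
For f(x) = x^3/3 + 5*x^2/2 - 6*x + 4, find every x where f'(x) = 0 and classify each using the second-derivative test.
f'(x) = x^2 + 5*x - 6

Solve f'(x) = 0:
  Factor: x^2 + 5*x - 6 = (x - 1)*(x + 6) = 0.
  ⇒ x = -6, 1

f''(x) = 2*x + 5
Second-derivative test at each critical point:
  f''(-6) = -7 < 0 → local maximum
  f''(1) = 7 > 0 → local minimum

Critical points: x = -6 (local maximum); x = 1 (local minimum)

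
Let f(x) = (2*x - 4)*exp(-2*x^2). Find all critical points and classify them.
f'(x) = 2*(-4*x*(x - 2) + 1)*exp(-2*x^2)

Solve f'(x) = 0:
  f'(x) = (-8*x^2 + 16*x + 2)·exp(-2*x^2) and exp(-2*x^2) > 0 for every x, so f'(x) = 0 ⇔ -8*x^2 + 16*x + 2 = 0.
  Factor: -8*x^2 + 16*x + 2 = -2*(4*x^2 - 8*x - 1); 4*x^2 - 8*x - 1 = 0 has no rational roots; quadratic formula: x = (8 ± √80)/8.
  ⇒ x = 1 - sqrt(5)/2 ≈ -0.1180, 1 + sqrt(5)/2 ≈ 2.1180

f''(x) = 8*(4*x^2*(x - 2) - 3*x + 2)*exp(-2*x^2)
Second-derivative test at each critical point:
  f''(-0.1180) = 17.3970 > 0 → local minimum
  f''(2.1180) = -0.0023 < 0 → local maximum

Critical points: x = 1 - sqrt(5)/2 ≈ -0.1180 (local minimum); x = 1 + sqrt(5)/2 ≈ 2.1180 (local maximum)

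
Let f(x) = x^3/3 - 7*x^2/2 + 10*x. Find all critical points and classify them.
f'(x) = x^2 - 7*x + 10

Solve f'(x) = 0:
  Factor: x^2 - 7*x + 10 = (x - 5)*(x - 2) = 0.
  ⇒ x = 2, 5

f''(x) = 2*x - 7
Second-derivative test at each critical point:
  f''(2) = -3 < 0 → local maximum
  f''(5) = 3 > 0 → local minimum

Critical points: x = 2 (local maximum); x = 5 (local minimum)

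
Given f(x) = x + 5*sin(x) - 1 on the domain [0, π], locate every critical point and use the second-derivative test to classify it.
f'(x) = 5*cos(x) + 1

Solve f'(x) = 0 on [0, π]:
  f'(x) = 0 ⇔ cos(x) = -1/5, i.e. x = ±arccos(-1/5) + 2nπ; keep the solutions lying in [0, π].
  ⇒ x = acos(-1/5) ≈ 1.7722

f''(x) = -5*sin(x)
Second-derivative test at each critical point:
  f''(1.7722) = -4.8990 < 0 → local maximum

Critical points: x = acos(-1/5) ≈ 1.7722 (local maximum)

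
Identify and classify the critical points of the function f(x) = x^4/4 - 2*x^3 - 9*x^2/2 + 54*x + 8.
f'(x) = x^3 - 6*x^2 - 9*x + 54

Solve f'(x) = 0:
  Factor: x^3 - 6*x^2 - 9*x + 54 = (x - 6)*(x - 3)*(x + 3) = 0.
  ⇒ x = -3, 3, 6

f''(x) = 3*x^2 - 12*x - 9
Second-derivative test at each critical point:
  f''(-3) = 54 > 0 → local minimum
  f''(3) = -18 < 0 → local maximum
  f''(6) = 27 > 0 → local minimum

Critical points: x = -3 (local minimum); x = 3 (local maximum); x = 6 (local minimum)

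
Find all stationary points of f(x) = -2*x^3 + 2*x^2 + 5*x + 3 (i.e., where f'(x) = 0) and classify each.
f'(x) = -6*x^2 + 4*x + 5

Solve f'(x) = 0:
  6*x^2 - 4*x - 5 = 0 has no rational roots; quadratic formula: x = (4 ± √136)/12.
  ⇒ x = 1/3 - sqrt(34)/6 ≈ -0.6385, 1/3 + sqrt(34)/6 ≈ 1.3052

f''(x) = 4 - 12*x
Second-derivative test at each critical point:
  f''(-0.6385) = 11.6619 > 0 → local minimum
  f''(1.3052) = -11.6619 < 0 → local maximum

Critical points: x = 1/3 - sqrt(34)/6 ≈ -0.6385 (local minimum); x = 1/3 + sqrt(34)/6 ≈ 1.3052 (local maximum)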